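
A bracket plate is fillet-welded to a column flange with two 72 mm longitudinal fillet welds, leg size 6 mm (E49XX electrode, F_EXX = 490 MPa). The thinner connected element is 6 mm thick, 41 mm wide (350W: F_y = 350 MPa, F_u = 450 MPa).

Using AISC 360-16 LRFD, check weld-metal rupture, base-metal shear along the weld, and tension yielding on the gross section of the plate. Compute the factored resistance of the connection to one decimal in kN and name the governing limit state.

77.5 kN (gross-section yield governs)

Weld metal: throat = 0.707×6 = 4.242 mm, L = 2×72 = 144 mm. φR_n = 0.75 × 0.6 × 490 × 4.242 × 144 = 134.7 kN.
Base metal shear (6 mm plate): yield φR_n = 1.0×0.6×350×6×144 = 181.4 kN; rupture φR_n = 0.75×0.6×450×6×144 = 175.0 kN; take 175.0 kN (rupture).
Tension yield (gross): A_g = 41×6 = 246 mm². φR_n = 0.90 × 350 × 246 = 77.5 kN.
Governing: min(134.7, 175.0, 77.5) = 77.5 kN → gross-section yield.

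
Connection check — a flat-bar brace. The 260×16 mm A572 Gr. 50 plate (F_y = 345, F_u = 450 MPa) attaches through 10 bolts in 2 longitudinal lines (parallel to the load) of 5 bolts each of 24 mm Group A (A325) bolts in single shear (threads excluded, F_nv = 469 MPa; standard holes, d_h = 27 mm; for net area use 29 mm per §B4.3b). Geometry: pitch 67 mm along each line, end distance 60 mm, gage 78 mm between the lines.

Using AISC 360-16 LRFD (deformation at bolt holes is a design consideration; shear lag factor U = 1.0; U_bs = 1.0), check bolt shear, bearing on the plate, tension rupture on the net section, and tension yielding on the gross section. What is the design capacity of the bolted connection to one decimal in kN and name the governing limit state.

1090.8 kN (net-section rupture governs)

Bolt shear: A_b = π(24)²/4 = 452.39 mm². φR_n = 0.75 × 469 × 452.39 × 10 × 1 = 1591.3 kN.
Bearing (16 mm plate, F_u = 450 MPa): end bolts L_c = 60 − 27/2 = 46.5, R_n = min(1.2×46.5×16×450, 2.4×24×16×450) = 401.76 kN/bolt; interior L_c = 67 − 27 = 40, R_n = 345.6 kN/bolt. φR_n = 0.75 × (2×401.76 + 8×345.6) = 2676.2 kN.
Tension rupture (net): A_n = (260 − 2×29)×16 = 3232 mm² (U = 1.0, A_e = A_n). φR_n = 0.75 × 450 × 3232 = 1090.8 kN.
Tension yield (gross): A_g = 260×16 = 4160 mm². φR_n = 0.90 × 345 × 4160 = 1291.7 kN.
Governing: min(1591.3, 2676.2, 1090.8, 1291.7) = 1090.8 kN → net-section rupture.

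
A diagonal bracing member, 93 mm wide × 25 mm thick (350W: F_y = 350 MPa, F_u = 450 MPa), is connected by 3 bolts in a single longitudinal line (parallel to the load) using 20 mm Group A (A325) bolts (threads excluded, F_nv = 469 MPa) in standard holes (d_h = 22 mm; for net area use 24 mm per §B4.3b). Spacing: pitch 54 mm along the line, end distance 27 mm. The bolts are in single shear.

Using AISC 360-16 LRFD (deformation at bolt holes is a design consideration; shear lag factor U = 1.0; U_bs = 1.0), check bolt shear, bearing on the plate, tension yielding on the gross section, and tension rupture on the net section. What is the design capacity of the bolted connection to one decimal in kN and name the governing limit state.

331.5 kN (bolt shear governs)

Bolt shear: A_b = π(20)²/4 = 314.16 mm². φR_n = 0.75 × 469 × 314.16 × 3 × 1 = 331.5 kN.
Bearing (25 mm plate, F_u = 450 MPa): end bolts L_c = 27 − 22/2 = 16, R_n = min(1.2×16×25×450, 2.4×20×25×450) = 216 kN/bolt; interior L_c = 54 − 22 = 32, R_n = 432 kN/bolt. φR_n = 0.75 × (1×216 + 2×432) = 810.0 kN.
Tension yield (gross): A_g = 93×25 = 2325 mm². φR_n = 0.90 × 350 × 2325 = 732.4 kN.
Tension rupture (net): A_n = (93 − 1×24)×25 = 1725 mm² (U = 1.0, A_e = A_n). φR_n = 0.75 × 450 × 1725 = 582.2 kN.
Governing: min(331.5, 810.0, 732.4, 582.2) = 331.5 kN → bolt shear.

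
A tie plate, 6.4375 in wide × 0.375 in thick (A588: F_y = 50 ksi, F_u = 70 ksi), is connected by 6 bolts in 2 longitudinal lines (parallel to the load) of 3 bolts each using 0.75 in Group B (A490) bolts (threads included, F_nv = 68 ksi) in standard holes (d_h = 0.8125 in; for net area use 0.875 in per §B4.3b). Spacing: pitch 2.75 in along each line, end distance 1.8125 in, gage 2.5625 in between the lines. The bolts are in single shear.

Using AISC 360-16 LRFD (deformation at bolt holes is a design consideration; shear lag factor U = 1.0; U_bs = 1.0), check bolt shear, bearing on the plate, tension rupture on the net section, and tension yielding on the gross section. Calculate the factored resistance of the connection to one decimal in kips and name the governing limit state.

Bolt shear: A_b = π(0.75)²/4 = 0.44179 in². φR_n = 0.75 × 68 × 0.44179 × 6 × 1 = 135.2 kips.
Bearing (0.375 in plate, F_u = 70 ksi): end bolts L_c = 1.8125 − 0.8125/2 = 1.40625, R_n = min(1.2×1.40625×0.375×70, 2.4×0.75×0.375×70) = 44.297 kips/bolt; interior L_c = 2.75 − 0.8125 = 1.9375, R_n = 47.25 kips/bolt. φR_n = 0.75 × (2×44.297 + 4×47.25) = 208.2 kips.
Tension rupture (net): A_n = (6.4375 − 2×0.875)×0.375 = 1.7578 in² (U = 1.0, A_e = A_n). φR_n = 0.75 × 70 × 1.7578 = 92.3 kips.
Tension yield (gross): A_g = 6.4375×0.375 = 2.4141 in². φR_n = 0.90 × 50 × 2.4141 = 108.6 kips.
Governing: min(135.2, 208.2, 92.3, 108.6) = 92.3 kips → net-section rupture.

92.3 kips (net-section rupture governs)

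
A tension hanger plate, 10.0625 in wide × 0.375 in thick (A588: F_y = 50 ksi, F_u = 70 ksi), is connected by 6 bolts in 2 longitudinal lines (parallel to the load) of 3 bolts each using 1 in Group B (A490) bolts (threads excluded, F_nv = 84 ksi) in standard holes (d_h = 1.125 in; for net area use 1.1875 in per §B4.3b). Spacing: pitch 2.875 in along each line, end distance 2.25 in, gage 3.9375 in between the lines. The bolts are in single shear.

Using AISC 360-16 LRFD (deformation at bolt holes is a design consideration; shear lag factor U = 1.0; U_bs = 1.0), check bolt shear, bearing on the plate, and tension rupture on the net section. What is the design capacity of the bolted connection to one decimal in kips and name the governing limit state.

Bolt shear: A_b = π(1)²/4 = 0.7854 in². φR_n = 0.75 × 84 × 0.7854 × 6 × 1 = 296.9 kips.
Bearing (0.375 in plate, F_u = 70 ksi): end bolts L_c = 2.25 − 1.125/2 = 1.6875, R_n = min(1.2×1.6875×0.375×70, 2.4×1×0.375×70) = 53.156 kips/bolt; interior L_c = 2.875 − 1.125 = 1.75, R_n = 55.125 kips/bolt. φR_n = 0.75 × (2×53.156 + 4×55.125) = 245.1 kips.
Tension rupture (net): A_n = (10.0625 − 2×1.1875)×0.375 = 2.8828 in² (U = 1.0, A_e = A_n). φR_n = 0.75 × 70 × 2.8828 = 151.3 kips.
Governing: min(296.9, 245.1, 151.3) = 151.3 kips → net-section rupture.

151.3 kips (net-section rupture governs)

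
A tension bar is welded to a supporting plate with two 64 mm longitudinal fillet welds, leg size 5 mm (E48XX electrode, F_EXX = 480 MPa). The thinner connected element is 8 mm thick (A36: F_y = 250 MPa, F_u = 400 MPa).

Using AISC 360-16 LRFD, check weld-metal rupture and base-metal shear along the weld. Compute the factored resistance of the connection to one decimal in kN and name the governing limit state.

Weld metal: throat = 0.707×5 = 3.535 mm, L = 2×64 = 128 mm. φR_n = 0.75 × 0.6 × 480 × 3.535 × 128 = 97.7 kN.
Base metal shear (8 mm plate): yield φR_n = 1.0×0.6×250×8×128 = 153.6 kN; rupture φR_n = 0.75×0.6×400×8×128 = 184.3 kN; take 153.6 kN (yield).
Governing: min(97.7, 153.6) = 97.7 kN → weld metal.

97.7 kN (weld metal governs)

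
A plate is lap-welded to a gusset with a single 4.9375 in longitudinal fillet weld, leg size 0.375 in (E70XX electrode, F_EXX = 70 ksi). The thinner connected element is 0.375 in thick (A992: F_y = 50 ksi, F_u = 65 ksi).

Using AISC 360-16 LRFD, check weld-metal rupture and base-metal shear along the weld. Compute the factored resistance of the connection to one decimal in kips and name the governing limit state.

Weld metal: throat = 0.707×0.375 = 0.26513 in, L = 4.9375 in. φR_n = 0.75 × 0.6 × 70 × 0.26513 × 4.9375 = 41.2 kips.
Base metal shear (0.375 in plate): yield φR_n = 1.0×0.6×50×0.375×4.9375 = 55.5 kips; rupture φR_n = 0.75×0.6×65×0.375×4.9375 = 54.2 kips; take 54.2 kips (rupture).
Governing: min(41.2, 54.2) = 41.2 kips → weld metal.

41.2 kips (weld metal governs)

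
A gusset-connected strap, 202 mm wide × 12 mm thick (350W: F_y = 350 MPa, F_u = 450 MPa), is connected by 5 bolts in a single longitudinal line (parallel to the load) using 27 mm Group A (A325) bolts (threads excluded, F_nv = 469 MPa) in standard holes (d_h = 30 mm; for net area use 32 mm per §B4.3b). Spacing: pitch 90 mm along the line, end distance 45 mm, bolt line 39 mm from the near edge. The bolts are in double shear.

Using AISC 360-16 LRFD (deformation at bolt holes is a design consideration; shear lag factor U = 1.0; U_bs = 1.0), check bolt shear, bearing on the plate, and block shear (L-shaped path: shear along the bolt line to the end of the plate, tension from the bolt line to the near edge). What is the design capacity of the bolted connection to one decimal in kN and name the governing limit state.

727.4 kN (block shear governs)

Bolt shear: A_b = π(27)²/4 = 572.56 mm². φR_n = 0.75 × 469 × 572.56 × 5 × 2 = 2014.0 kN.
Bearing (12 mm plate, F_u = 450 MPa): end bolts L_c = 45 − 30/2 = 30, R_n = min(1.2×30×12×450, 2.4×27×12×450) = 194.4 kN/bolt; interior L_c = 90 − 30 = 60, R_n = 349.92 kN/bolt. φR_n = 0.75 × (1×194.4 + 4×349.92) = 1195.6 kN.
Block shear: shear path 1×[45+4×90] = 1×405 mm, A_gv = 4860, A_nv = 1×(405 − 4.5×32)×12 = 3132 mm²; tension to near edge: (39 − 0.5×32)×12 = 276 mm². R_n = min(0.6×450×3132, 0.6×350×4860) + 1.0×450×276 = min(845.64, 1020.6) + 124.2 = 969.84 kN. φR_n = 0.75 × 969.84 = 727.4 kN.
Governing: min(2014.0, 1195.6, 727.4) = 727.4 kN → block shear.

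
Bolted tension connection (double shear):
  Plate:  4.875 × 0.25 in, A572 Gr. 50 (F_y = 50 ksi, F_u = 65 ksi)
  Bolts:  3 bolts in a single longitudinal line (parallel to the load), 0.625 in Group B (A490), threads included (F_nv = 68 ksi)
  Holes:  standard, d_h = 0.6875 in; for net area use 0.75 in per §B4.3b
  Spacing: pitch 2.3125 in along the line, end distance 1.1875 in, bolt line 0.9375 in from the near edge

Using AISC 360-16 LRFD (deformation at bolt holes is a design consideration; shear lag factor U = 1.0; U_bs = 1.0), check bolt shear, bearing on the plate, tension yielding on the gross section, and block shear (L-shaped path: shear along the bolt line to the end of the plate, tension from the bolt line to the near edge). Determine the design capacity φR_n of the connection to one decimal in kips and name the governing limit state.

Bolt shear: A_b = π(0.625)²/4 = 0.3068 in². φR_n = 0.75 × 68 × 0.3068 × 3 × 2 = 93.9 kips.
Bearing (0.25 in plate, F_u = 65 ksi): end bolts L_c = 1.1875 − 0.6875/2 = 0.84375, R_n = min(1.2×0.84375×0.25×65, 2.4×0.625×0.25×65) = 16.453 kips/bolt; interior L_c = 2.3125 − 0.6875 = 1.625, R_n = 24.375 kips/bolt. φR_n = 0.75 × (1×16.453 + 2×24.375) = 48.9 kips.
Tension yield (gross): A_g = 4.875×0.25 = 1.2188 in². φR_n = 0.90 × 50 × 1.2188 = 54.8 kips.
Block shear: shear path 1×[1.1875+2×2.3125] = 1×5.8125 in, A_gv = 1.4531, A_nv = 1×(5.8125 − 2.5×0.75)×0.25 = 0.98438 in²; tension to near edge: (0.9375 − 0.5×0.75)×0.25 = 0.14063 in². R_n = min(0.6×65×0.98438, 0.6×50×1.4531) + 1.0×65×0.14063 = min(38.391, 43.593) + 9.141 = 47.532 kips. φR_n = 0.75 × 47.532 = 35.6 kips.
Governing: min(93.9, 48.9, 54.8, 35.6) = 35.6 kips → block shear.

35.6 kips (block shear governs)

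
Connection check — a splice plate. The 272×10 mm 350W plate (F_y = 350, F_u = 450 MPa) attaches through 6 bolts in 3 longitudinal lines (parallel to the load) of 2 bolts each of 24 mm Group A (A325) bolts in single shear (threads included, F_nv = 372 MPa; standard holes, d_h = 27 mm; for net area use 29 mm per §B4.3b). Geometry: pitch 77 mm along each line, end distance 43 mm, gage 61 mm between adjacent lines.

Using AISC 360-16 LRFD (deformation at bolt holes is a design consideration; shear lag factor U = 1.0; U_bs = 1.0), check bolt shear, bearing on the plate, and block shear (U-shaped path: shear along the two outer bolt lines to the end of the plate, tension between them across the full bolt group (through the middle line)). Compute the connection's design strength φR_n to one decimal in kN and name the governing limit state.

525.8 kN (block shear governs)

Bolt shear: A_b = π(24)²/4 = 452.39 mm². φR_n = 0.75 × 372 × 452.39 × 6 × 1 = 757.3 kN.
Bearing (10 mm plate, F_u = 450 MPa): end bolts L_c = 43 − 27/2 = 29.5, R_n = min(1.2×29.5×10×450, 2.4×24×10×450) = 159.3 kN/bolt; interior L_c = 77 − 27 = 50, R_n = 259.2 kN/bolt. φR_n = 0.75 × (3×159.3 + 3×259.2) = 941.6 kN.
Block shear: shear path 2×[43+1×77] = 2×120 mm, A_gv = 2400, A_nv = 2×(120 − 1.5×29)×10 = 1530 mm²; tension across gage: (122 − 2×29)×10 = 640 mm². R_n = min(0.6×450×1530, 0.6×350×2400) + 1.0×450×640 = min(413.1, 504) + 288 = 701.1 kN. φR_n = 0.75 × 701.1 = 525.8 kN.
Governing: min(757.3, 941.6, 525.8) = 525.8 kN → block shear.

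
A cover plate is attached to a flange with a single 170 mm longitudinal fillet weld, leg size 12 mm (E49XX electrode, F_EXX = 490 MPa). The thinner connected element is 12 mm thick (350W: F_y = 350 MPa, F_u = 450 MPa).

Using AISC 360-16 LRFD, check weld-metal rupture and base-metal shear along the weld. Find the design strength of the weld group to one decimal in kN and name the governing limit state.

318.0 kN (weld metal governs)

Weld metal: throat = 0.707×12 = 8.484 mm, L = 170 mm. φR_n = 0.75 × 0.6 × 490 × 8.484 × 170 = 318.0 kN.
Base metal shear (12 mm plate): yield φR_n = 1.0×0.6×350×12×170 = 428.4 kN; rupture φR_n = 0.75×0.6×450×12×170 = 413.1 kN; take 413.1 kN (rupture).
Governing: min(318.0, 413.1) = 318.0 kN → weld metal.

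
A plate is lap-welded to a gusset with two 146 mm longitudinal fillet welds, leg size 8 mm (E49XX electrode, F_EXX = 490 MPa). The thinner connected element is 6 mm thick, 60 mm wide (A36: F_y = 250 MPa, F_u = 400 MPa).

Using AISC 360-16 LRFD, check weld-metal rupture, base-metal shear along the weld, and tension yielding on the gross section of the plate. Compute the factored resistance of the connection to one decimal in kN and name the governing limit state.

81.0 kN (gross-section yield governs)

Weld metal: throat = 0.707×8 = 5.656 mm, L = 2×146 = 292 mm. φR_n = 0.75 × 0.6 × 490 × 5.656 × 292 = 364.2 kN.
Base metal shear (6 mm plate): yield φR_n = 1.0×0.6×250×6×292 = 262.8 kN; rupture φR_n = 0.75×0.6×400×6×292 = 315.4 kN; take 262.8 kN (yield).
Tension yield (gross): A_g = 60×6 = 360 mm². φR_n = 0.90 × 250 × 360 = 81.0 kN.
Governing: min(364.2, 262.8, 81.0) = 81.0 kN → gross-section yield.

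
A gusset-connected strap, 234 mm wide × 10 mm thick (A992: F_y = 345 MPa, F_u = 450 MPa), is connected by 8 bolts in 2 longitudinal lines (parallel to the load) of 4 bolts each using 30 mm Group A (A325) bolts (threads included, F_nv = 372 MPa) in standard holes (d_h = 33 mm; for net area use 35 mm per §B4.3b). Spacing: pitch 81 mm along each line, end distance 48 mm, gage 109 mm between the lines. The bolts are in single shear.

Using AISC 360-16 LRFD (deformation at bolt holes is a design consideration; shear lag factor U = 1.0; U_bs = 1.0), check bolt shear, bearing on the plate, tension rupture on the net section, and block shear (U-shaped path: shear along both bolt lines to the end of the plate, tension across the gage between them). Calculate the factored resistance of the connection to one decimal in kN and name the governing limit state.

553.5 kN (net-section rupture governs)

Bolt shear: A_b = π(30)²/4 = 706.86 mm². φR_n = 0.75 × 372 × 706.86 × 8 × 1 = 1577.7 kN.
Bearing (10 mm plate, F_u = 450 MPa): end bolts L_c = 48 − 33/2 = 31.5, R_n = min(1.2×31.5×10×450, 2.4×30×10×450) = 170.1 kN/bolt; interior L_c = 81 − 33 = 48, R_n = 259.2 kN/bolt. φR_n = 0.75 × (2×170.1 + 6×259.2) = 1421.6 kN.
Tension rupture (net): A_n = (234 − 2×35)×10 = 1640 mm² (U = 1.0, A_e = A_n). φR_n = 0.75 × 450 × 1640 = 553.5 kN.
Block shear: shear path 2×[48+3×81] = 2×291 mm, A_gv = 5820, A_nv = 2×(291 − 3.5×35)×10 = 3370 mm²; tension across gage: (109 − 1×35)×10 = 740 mm². R_n = min(0.6×450×3370, 0.6×345×5820) + 1.0×450×740 = min(909.9, 1204.7) + 333 = 1242.9 kN. φR_n = 0.75 × 1242.9 = 932.2 kN.
Governing: min(1577.7, 1421.6, 553.5, 932.2) = 553.5 kN → net-section rupture.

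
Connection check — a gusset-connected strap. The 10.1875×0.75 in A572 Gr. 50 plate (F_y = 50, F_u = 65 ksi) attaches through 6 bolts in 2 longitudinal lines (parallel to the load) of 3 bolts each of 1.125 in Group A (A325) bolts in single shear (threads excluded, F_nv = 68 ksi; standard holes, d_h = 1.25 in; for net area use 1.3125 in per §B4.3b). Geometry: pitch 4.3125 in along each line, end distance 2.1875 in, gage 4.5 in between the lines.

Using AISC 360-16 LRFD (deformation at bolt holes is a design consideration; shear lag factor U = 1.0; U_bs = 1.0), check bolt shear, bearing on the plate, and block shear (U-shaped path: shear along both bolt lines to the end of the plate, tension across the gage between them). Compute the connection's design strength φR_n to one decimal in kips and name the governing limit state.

Bolt shear: A_b = π(1.125)²/4 = 0.99402 in². φR_n = 0.75 × 68 × 0.99402 × 6 × 1 = 304.2 kips.
Bearing (0.75 in plate, F_u = 65 ksi): end bolts L_c = 2.1875 − 1.25/2 = 1.5625, R_n = min(1.2×1.5625×0.75×65, 2.4×1.125×0.75×65) = 91.406 kips/bolt; interior L_c = 4.3125 − 1.25 = 3.0625, R_n = 131.63 kips/bolt. φR_n = 0.75 × (2×91.406 + 4×131.63) = 532.0 kips.
Block shear: shear path 2×[2.1875+2×4.3125] = 2×10.8125 in, A_gv = 16.219, A_nv = 2×(10.8125 − 2.5×1.3125)×0.75 = 11.297 in²; tension across gage: (4.5 − 1×1.3125)×0.75 = 2.3906 in². R_n = min(0.6×65×11.297, 0.6×50×16.219) + 1.0×65×2.3906 = min(440.58, 486.57) + 155.39 = 595.97 kips. φR_n = 0.75 × 595.97 = 447.0 kips.
Governing: min(304.2, 532.0, 447.0) = 304.2 kips → bolt shear.

304.2 kips (bolt shear governs)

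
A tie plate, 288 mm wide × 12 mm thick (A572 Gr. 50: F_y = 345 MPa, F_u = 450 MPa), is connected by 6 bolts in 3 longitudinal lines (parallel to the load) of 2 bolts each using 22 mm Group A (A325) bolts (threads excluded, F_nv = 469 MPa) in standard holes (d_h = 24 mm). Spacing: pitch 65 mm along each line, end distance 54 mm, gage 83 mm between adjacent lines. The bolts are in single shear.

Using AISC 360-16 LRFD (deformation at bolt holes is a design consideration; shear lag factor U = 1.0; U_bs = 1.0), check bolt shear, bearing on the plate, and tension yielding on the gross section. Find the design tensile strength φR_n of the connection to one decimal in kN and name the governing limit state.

802.3 kN (bolt shear governs)

Bolt shear: A_b = π(22)²/4 = 380.13 mm². φR_n = 0.75 × 469 × 380.13 × 6 × 1 = 802.3 kN.
Bearing (12 mm plate, F_u = 450 MPa): end bolts L_c = 54 − 24/2 = 42, R_n = min(1.2×42×12×450, 2.4×22×12×450) = 272.16 kN/bolt; interior L_c = 65 − 24 = 41, R_n = 265.68 kN/bolt. φR_n = 0.75 × (3×272.16 + 3×265.68) = 1210.1 kN.
Tension yield (gross): A_g = 288×12 = 3456 mm². φR_n = 0.90 × 345 × 3456 = 1073.1 kN.
Governing: min(802.3, 1210.1, 1073.1) = 802.3 kN → bolt shear.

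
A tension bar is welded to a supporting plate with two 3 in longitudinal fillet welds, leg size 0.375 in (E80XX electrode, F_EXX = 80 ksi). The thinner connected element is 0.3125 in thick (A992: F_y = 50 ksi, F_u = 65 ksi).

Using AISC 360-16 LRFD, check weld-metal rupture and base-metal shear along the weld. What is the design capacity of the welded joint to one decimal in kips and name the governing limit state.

Weld metal: throat = 0.707×0.375 = 0.26513 in, L = 2×3 = 6 in. φR_n = 0.75 × 0.6 × 80 × 0.26513 × 6 = 57.3 kips.
Base metal shear (0.3125 in plate): yield φR_n = 1.0×0.6×50×0.3125×6 = 56.3 kips; rupture φR_n = 0.75×0.6×65×0.3125×6 = 54.8 kips; take 54.8 kips (rupture).
Governing: min(57.3, 54.8) = 54.8 kips → base-metal shear.

54.8 kips (base-metal shear governs)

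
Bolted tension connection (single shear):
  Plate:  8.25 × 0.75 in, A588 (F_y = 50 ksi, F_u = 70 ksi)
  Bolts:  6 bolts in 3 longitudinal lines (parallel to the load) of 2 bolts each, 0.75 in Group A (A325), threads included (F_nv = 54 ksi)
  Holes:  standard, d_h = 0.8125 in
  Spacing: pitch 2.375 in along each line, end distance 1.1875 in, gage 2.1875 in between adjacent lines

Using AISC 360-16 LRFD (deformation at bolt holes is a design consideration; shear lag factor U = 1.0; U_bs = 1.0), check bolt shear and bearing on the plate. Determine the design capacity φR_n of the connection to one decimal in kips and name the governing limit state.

107.4 kips (bolt shear governs)

Bolt shear: A_b = π(0.75)²/4 = 0.44179 in². φR_n = 0.75 × 54 × 0.44179 × 6 × 1 = 107.4 kips.
Bearing (0.75 in plate, F_u = 70 ksi): end bolts L_c = 1.1875 − 0.8125/2 = 0.78125, R_n = min(1.2×0.78125×0.75×70, 2.4×0.75×0.75×70) = 49.219 kips/bolt; interior L_c = 2.375 − 0.8125 = 1.5625, R_n = 94.5 kips/bolt. φR_n = 0.75 × (3×49.219 + 3×94.5) = 323.4 kips.
Governing: min(107.4, 323.4) = 107.4 kips → bolt shear.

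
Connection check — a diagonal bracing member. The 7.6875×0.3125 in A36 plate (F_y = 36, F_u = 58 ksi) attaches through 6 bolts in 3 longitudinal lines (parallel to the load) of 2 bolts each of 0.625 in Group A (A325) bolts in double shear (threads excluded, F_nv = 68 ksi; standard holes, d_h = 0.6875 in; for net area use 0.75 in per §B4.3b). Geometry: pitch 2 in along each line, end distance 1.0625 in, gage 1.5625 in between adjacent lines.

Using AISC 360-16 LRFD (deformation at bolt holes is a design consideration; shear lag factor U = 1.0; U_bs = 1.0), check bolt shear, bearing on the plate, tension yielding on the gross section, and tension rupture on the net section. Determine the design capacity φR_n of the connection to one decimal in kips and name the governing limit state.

73.9 kips (net-section rupture governs)

Bolt shear: A_b = π(0.625)²/4 = 0.3068 in². φR_n = 0.75 × 68 × 0.3068 × 6 × 2 = 187.8 kips.
Bearing (0.3125 in plate, F_u = 58 ksi): end bolts L_c = 1.0625 − 0.6875/2 = 0.71875, R_n = min(1.2×0.71875×0.3125×58, 2.4×0.625×0.3125×58) = 15.633 kips/bolt; interior L_c = 2 − 0.6875 = 1.3125, R_n = 27.188 kips/bolt. φR_n = 0.75 × (3×15.633 + 3×27.188) = 96.3 kips.
Tension yield (gross): A_g = 7.6875×0.3125 = 2.4023 in². φR_n = 0.90 × 36 × 2.4023 = 77.8 kips.
Tension rupture (net): A_n = (7.6875 − 3×0.75)×0.3125 = 1.6992 in² (U = 1.0, A_e = A_n). φR_n = 0.75 × 58 × 1.6992 = 73.9 kips.
Governing: min(187.8, 96.3, 77.8, 73.9) = 73.9 kips → net-section rupture.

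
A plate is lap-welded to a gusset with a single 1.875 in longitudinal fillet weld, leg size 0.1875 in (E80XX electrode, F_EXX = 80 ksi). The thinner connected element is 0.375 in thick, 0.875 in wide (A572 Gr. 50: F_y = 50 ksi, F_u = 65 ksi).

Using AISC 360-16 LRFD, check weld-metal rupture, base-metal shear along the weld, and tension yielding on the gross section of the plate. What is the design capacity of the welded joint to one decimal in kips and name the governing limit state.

Weld metal: throat = 0.707×0.1875 = 0.13256 in, L = 1.875 in. φR_n = 0.75 × 0.6 × 80 × 0.13256 × 1.875 = 8.9 kips.
Base metal shear (0.375 in plate): yield φR_n = 1.0×0.6×50×0.375×1.875 = 21.1 kips; rupture φR_n = 0.75×0.6×65×0.375×1.875 = 20.6 kips; take 20.6 kips (rupture).
Tension yield (gross): A_g = 0.875×0.375 = 0.32813 in². φR_n = 0.90 × 50 × 0.32813 = 14.8 kips.
Governing: min(8.9, 20.6, 14.8) = 8.9 kips → weld metal.

8.9 kips (weld metal governs)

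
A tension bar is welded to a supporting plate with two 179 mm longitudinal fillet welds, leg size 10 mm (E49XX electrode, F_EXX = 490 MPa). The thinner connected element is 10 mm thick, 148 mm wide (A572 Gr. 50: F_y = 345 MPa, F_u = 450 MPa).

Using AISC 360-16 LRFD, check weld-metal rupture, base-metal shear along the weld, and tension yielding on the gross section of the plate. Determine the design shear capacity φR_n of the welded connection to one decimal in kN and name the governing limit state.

Weld metal: throat = 0.707×10 = 7.07 mm, L = 2×179 = 358 mm. φR_n = 0.75 × 0.6 × 490 × 7.07 × 358 = 558.1 kN.
Base metal shear (10 mm plate): yield φR_n = 1.0×0.6×345×10×358 = 741.1 kN; rupture φR_n = 0.75×0.6×450×10×358 = 725.0 kN; take 725.0 kN (rupture).
Tension yield (gross): A_g = 148×10 = 1480 mm². φR_n = 0.90 × 345 × 1480 = 459.5 kN.
Governing: min(558.1, 725.0, 459.5) = 459.5 kN → gross-section yield.

459.5 kN (gross-section yield governs)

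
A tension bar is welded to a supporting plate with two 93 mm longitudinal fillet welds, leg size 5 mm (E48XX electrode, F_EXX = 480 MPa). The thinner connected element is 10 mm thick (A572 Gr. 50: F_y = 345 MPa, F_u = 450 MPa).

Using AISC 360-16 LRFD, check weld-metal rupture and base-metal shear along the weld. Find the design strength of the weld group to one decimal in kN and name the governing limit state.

142.0 kN (weld metal governs)

Weld metal: throat = 0.707×5 = 3.535 mm, L = 2×93 = 186 mm. φR_n = 0.75 × 0.6 × 480 × 3.535 × 186 = 142.0 kN.
Base metal shear (10 mm plate): yield φR_n = 1.0×0.6×345×10×186 = 385.0 kN; rupture φR_n = 0.75×0.6×450×10×186 = 376.7 kN; take 376.7 kN (rupture).
Governing: min(142.0, 376.7) = 142.0 kN → weld metal.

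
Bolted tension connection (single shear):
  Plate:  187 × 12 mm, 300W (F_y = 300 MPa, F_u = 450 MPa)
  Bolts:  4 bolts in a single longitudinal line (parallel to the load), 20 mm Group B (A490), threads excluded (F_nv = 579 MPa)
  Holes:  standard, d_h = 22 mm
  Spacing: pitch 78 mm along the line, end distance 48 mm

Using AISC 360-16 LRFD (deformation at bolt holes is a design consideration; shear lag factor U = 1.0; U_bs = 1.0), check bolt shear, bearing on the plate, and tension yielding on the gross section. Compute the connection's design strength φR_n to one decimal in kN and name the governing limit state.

545.7 kN (bolt shear governs)

Bolt shear: A_b = π(20)²/4 = 314.16 mm². φR_n = 0.75 × 579 × 314.16 × 4 × 1 = 545.7 kN.
Bearing (12 mm plate, F_u = 450 MPa): end bolts L_c = 48 − 22/2 = 37, R_n = min(1.2×37×12×450, 2.4×20×12×450) = 239.76 kN/bolt; interior L_c = 78 − 22 = 56, R_n = 259.2 kN/bolt. φR_n = 0.75 × (1×239.76 + 3×259.2) = 763.0 kN.
Tension yield (gross): A_g = 187×12 = 2244 mm². φR_n = 0.90 × 300 × 2244 = 605.9 kN.
Governing: min(545.7, 763.0, 605.9) = 545.7 kN → bolt shear.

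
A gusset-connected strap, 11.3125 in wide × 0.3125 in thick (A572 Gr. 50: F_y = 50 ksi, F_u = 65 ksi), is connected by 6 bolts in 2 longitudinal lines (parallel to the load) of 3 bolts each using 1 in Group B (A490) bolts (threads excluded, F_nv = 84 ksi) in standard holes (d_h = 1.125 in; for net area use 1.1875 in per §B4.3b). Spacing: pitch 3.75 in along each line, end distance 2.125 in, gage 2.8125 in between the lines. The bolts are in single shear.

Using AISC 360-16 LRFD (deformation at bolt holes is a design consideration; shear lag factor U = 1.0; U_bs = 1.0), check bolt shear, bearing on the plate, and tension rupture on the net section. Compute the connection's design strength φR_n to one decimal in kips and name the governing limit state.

Bolt shear: A_b = π(1)²/4 = 0.7854 in². φR_n = 0.75 × 84 × 0.7854 × 6 × 1 = 296.9 kips.
Bearing (0.3125 in plate, F_u = 65 ksi): end bolts L_c = 2.125 − 1.125/2 = 1.5625, R_n = min(1.2×1.5625×0.3125×65, 2.4×1×0.3125×65) = 38.086 kips/bolt; interior L_c = 3.75 − 1.125 = 2.625, R_n = 48.75 kips/bolt. φR_n = 0.75 × (2×38.086 + 4×48.75) = 203.4 kips.
Tension rupture (net): A_n = (11.3125 − 2×1.1875)×0.3125 = 2.793 in² (U = 1.0, A_e = A_n). φR_n = 0.75 × 65 × 2.793 = 136.2 kips.
Governing: min(296.9, 203.4, 136.2) = 136.2 kips → net-section rupture.

136.2 kips (net-section rupture governs)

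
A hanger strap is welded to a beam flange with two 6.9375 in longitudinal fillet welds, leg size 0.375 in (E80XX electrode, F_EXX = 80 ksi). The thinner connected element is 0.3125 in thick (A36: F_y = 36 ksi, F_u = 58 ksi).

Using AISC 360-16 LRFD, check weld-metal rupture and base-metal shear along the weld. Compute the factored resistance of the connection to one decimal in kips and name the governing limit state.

93.7 kips (base-metal shear governs)

Weld metal: throat = 0.707×0.375 = 0.26513 in, L = 2×6.9375 = 13.875 in. φR_n = 0.75 × 0.6 × 80 × 0.26513 × 13.875 = 132.4 kips.
Base metal shear (0.3125 in plate): yield φR_n = 1.0×0.6×36×0.3125×13.875 = 93.7 kips; rupture φR_n = 0.75×0.6×58×0.3125×13.875 = 113.2 kips; take 93.7 kips (yield).
Governing: min(132.4, 93.7) = 93.7 kips → base-metal shear.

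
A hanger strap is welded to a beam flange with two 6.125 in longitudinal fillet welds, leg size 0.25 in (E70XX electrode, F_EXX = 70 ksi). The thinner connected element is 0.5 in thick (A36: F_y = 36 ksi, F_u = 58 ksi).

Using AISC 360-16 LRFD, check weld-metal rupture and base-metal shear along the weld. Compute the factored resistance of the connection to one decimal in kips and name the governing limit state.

Weld metal: throat = 0.707×0.25 = 0.17675 in, L = 2×6.125 = 12.25 in. φR_n = 0.75 × 0.6 × 70 × 0.17675 × 12.25 = 68.2 kips.
Base metal shear (0.5 in plate): yield φR_n = 1.0×0.6×36×0.5×12.25 = 132.3 kips; rupture φR_n = 0.75×0.6×58×0.5×12.25 = 159.9 kips; take 132.3 kips (yield).
Governing: min(68.2, 132.3) = 68.2 kips → weld metal.

68.2 kips (weld metal governs)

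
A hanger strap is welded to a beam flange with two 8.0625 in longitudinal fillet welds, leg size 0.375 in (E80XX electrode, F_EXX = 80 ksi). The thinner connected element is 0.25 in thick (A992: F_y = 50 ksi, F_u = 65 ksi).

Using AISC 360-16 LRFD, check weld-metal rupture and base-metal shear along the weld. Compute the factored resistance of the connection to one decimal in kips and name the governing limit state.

Weld metal: throat = 0.707×0.375 = 0.26513 in, L = 2×8.0625 = 16.125 in. φR_n = 0.75 × 0.6 × 80 × 0.26513 × 16.125 = 153.9 kips.
Base metal shear (0.25 in plate): yield φR_n = 1.0×0.6×50×0.25×16.125 = 120.9 kips; rupture φR_n = 0.75×0.6×65×0.25×16.125 = 117.9 kips; take 117.9 kips (rupture).
Governing: min(153.9, 117.9) = 117.9 kips → base-metal shear.

117.9 kips (base-metal shear governs)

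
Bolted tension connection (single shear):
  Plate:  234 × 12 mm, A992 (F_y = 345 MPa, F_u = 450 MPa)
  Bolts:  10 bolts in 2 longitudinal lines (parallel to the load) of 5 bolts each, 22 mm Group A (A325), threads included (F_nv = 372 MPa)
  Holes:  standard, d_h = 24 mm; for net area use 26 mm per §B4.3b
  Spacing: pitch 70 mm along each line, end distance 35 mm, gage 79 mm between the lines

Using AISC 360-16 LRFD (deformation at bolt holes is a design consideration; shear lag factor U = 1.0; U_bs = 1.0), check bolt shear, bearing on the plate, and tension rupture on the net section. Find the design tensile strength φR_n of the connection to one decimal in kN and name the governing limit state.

737.1 kN (net-section rupture governs)

Bolt shear: A_b = π(22)²/4 = 380.13 mm². φR_n = 0.75 × 372 × 380.13 × 10 × 1 = 1060.6 kN.
Bearing (12 mm plate, F_u = 450 MPa): end bolts L_c = 35 − 24/2 = 23, R_n = min(1.2×23×12×450, 2.4×22×12×450) = 149.04 kN/bolt; interior L_c = 70 − 24 = 46, R_n = 285.12 kN/bolt. φR_n = 0.75 × (2×149.04 + 8×285.12) = 1934.3 kN.
Tension rupture (net): A_n = (234 − 2×26)×12 = 2184 mm² (U = 1.0, A_e = A_n). φR_n = 0.75 × 450 × 2184 = 737.1 kN.
Governing: min(1060.6, 1934.3, 737.1) = 737.1 kN → net-section rupture.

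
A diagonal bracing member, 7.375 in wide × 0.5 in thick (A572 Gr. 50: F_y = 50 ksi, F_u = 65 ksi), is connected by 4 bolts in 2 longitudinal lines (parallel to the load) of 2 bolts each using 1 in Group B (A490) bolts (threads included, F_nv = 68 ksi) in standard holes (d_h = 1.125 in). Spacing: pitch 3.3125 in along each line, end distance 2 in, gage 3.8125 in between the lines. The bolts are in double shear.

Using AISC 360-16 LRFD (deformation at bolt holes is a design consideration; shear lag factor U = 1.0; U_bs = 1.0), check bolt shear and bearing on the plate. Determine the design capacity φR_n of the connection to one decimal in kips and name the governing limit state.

Bolt shear: A_b = π(1)²/4 = 0.7854 in². φR_n = 0.75 × 68 × 0.7854 × 4 × 2 = 320.4 kips.
Bearing (0.5 in plate, F_u = 65 ksi): end bolts L_c = 2 − 1.125/2 = 1.4375, R_n = min(1.2×1.4375×0.5×65, 2.4×1×0.5×65) = 56.063 kips/bolt; interior L_c = 3.3125 − 1.125 = 2.1875, R_n = 78 kips/bolt. φR_n = 0.75 × (2×56.063 + 2×78) = 201.1 kips.
Governing: min(320.4, 201.1) = 201.1 kips → bearing.

201.1 kips (bearing governs)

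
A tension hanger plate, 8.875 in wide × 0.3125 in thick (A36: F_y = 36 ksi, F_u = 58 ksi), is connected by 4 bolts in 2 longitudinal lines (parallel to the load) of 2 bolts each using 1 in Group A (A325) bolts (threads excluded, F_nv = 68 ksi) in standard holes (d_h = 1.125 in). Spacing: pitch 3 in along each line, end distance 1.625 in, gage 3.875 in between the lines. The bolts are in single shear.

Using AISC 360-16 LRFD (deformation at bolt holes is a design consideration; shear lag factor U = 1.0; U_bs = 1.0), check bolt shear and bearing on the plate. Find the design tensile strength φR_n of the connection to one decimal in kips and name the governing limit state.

95.8 kips (bearing governs)

Bolt shear: A_b = π(1)²/4 = 0.7854 in². φR_n = 0.75 × 68 × 0.7854 × 4 × 1 = 160.2 kips.
Bearing (0.3125 in plate, F_u = 58 ksi): end bolts L_c = 1.625 − 1.125/2 = 1.0625, R_n = min(1.2×1.0625×0.3125×58, 2.4×1×0.3125×58) = 23.109 kips/bolt; interior L_c = 3 − 1.125 = 1.875, R_n = 40.781 kips/bolt. φR_n = 0.75 × (2×23.109 + 2×40.781) = 95.8 kips.
Governing: min(160.2, 95.8) = 95.8 kips → bearing.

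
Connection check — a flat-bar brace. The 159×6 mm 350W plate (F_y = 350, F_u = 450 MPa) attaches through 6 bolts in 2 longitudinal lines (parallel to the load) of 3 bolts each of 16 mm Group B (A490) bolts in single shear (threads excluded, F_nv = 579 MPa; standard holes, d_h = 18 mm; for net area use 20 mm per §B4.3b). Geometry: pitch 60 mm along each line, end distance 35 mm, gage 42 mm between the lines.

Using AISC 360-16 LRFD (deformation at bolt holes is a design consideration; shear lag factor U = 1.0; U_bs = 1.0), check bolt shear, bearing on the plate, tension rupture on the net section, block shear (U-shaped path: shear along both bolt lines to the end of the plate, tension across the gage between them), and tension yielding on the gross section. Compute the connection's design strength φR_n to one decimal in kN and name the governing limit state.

241.0 kN (net-section rupture governs)

Bolt shear: A_b = π(16)²/4 = 201.06 mm². φR_n = 0.75 × 579 × 201.06 × 6 × 1 = 523.9 kN.
Bearing (6 mm plate, F_u = 450 MPa): end bolts L_c = 35 − 18/2 = 26, R_n = min(1.2×26×6×450, 2.4×16×6×450) = 84.24 kN/bolt; interior L_c = 60 − 18 = 42, R_n = 103.68 kN/bolt. φR_n = 0.75 × (2×84.24 + 4×103.68) = 437.4 kN.
Tension rupture (net): A_n = (159 − 2×20)×6 = 714 mm² (U = 1.0, A_e = A_n). φR_n = 0.75 × 450 × 714 = 241.0 kN.
Block shear: shear path 2×[35+2×60] = 2×155 mm, A_gv = 1860, A_nv = 2×(155 − 2.5×20)×6 = 1260 mm²; tension across gage: (42 − 1×20)×6 = 132 mm². R_n = min(0.6×450×1260, 0.6×350×1860) + 1.0×450×132 = min(340.2, 390.6) + 59.4 = 399.6 kN. φR_n = 0.75 × 399.6 = 299.7 kN.
Tension yield (gross): A_g = 159×6 = 954 mm². φR_n = 0.90 × 350 × 954 = 300.5 kN.
Governing: min(523.9, 437.4, 241.0, 299.7, 300.5) = 241.0 kN → net-section rupture.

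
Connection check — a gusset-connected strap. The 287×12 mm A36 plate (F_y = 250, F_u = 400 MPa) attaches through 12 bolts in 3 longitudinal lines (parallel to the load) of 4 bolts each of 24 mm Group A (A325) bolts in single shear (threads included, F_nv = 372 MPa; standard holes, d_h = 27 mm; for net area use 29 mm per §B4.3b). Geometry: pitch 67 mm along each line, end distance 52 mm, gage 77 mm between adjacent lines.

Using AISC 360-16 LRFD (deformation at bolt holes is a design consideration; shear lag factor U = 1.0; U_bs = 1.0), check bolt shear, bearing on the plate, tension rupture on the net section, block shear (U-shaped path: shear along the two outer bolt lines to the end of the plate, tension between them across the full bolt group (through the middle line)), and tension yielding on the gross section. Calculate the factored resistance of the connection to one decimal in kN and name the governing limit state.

Bolt shear: A_b = π(24)²/4 = 452.39 mm². φR_n = 0.75 × 372 × 452.39 × 12 × 1 = 1514.6 kN.
Bearing (12 mm plate, F_u = 400 MPa): end bolts L_c = 52 − 27/2 = 38.5, R_n = min(1.2×38.5×12×400, 2.4×24×12×400) = 221.76 kN/bolt; interior L_c = 67 − 27 = 40, R_n = 230.4 kN/bolt. φR_n = 0.75 × (3×221.76 + 9×230.4) = 2054.2 kN.
Tension rupture (net): A_n = (287 − 3×29)×12 = 2400 mm² (U = 1.0, A_e = A_n). φR_n = 0.75 × 400 × 2400 = 720.0 kN.
Block shear: shear path 2×[52+3×67] = 2×253 mm, A_gv = 6072, A_nv = 2×(253 − 3.5×29)×12 = 3636 mm²; tension across gage: (154 − 2×29)×12 = 1152 mm². R_n = min(0.6×400×3636, 0.6×250×6072) + 1.0×400×1152 = min(872.64, 910.8) + 460.8 = 1333.4 kN. φR_n = 0.75 × 1333.4 = 1000.1 kN.
Tension yield (gross): A_g = 287×12 = 3444 mm². φR_n = 0.90 × 250 × 3444 = 774.9 kN.
Governing: min(1514.6, 2054.2, 720.0, 1000.1, 774.9) = 720.0 kN → net-section rupture.

720.0 kN (net-section rupture governs)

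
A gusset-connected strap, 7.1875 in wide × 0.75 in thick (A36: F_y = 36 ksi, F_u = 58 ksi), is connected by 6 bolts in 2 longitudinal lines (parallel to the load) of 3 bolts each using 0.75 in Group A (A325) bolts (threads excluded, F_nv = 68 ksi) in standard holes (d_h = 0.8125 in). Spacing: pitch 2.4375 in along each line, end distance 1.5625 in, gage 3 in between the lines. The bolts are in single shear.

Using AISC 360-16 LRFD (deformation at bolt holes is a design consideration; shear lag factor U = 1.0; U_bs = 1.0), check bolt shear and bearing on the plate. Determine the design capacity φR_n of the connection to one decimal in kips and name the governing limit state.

Bolt shear: A_b = π(0.75)²/4 = 0.44179 in². φR_n = 0.75 × 68 × 0.44179 × 6 × 1 = 135.2 kips.
Bearing (0.75 in plate, F_u = 58 ksi): end bolts L_c = 1.5625 − 0.8125/2 = 1.15625, R_n = min(1.2×1.15625×0.75×58, 2.4×0.75×0.75×58) = 60.356 kips/bolt; interior L_c = 2.4375 − 0.8125 = 1.625, R_n = 78.3 kips/bolt. φR_n = 0.75 × (2×60.356 + 4×78.3) = 325.4 kips.
Governing: min(135.2, 325.4) = 135.2 kips → bolt shear.

135.2 kips (bolt shear governs)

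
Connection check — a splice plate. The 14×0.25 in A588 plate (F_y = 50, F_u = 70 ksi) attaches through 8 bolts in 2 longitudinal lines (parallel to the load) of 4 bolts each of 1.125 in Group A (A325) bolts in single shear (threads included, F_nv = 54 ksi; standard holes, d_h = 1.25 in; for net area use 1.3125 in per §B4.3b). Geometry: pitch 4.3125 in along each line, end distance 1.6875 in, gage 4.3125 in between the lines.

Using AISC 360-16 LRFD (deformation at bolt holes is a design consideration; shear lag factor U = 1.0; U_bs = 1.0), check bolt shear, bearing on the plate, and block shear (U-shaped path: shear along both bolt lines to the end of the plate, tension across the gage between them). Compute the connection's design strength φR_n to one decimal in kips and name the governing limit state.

Bolt shear: A_b = π(1.125)²/4 = 0.99402 in². φR_n = 0.75 × 54 × 0.99402 × 8 × 1 = 322.1 kips.
Bearing (0.25 in plate, F_u = 70 ksi): end bolts L_c = 1.6875 − 1.25/2 = 1.0625, R_n = min(1.2×1.0625×0.25×70, 2.4×1.125×0.25×70) = 22.313 kips/bolt; interior L_c = 4.3125 − 1.25 = 3.0625, R_n = 47.25 kips/bolt. φR_n = 0.75 × (2×22.313 + 6×47.25) = 246.1 kips.
Block shear: shear path 2×[1.6875+3×4.3125] = 2×14.625 in, A_gv = 7.3125, A_nv = 2×(14.625 − 3.5×1.3125)×0.25 = 5.0156 in²; tension across gage: (4.3125 − 1×1.3125)×0.25 = 0.75 in². R_n = min(0.6×70×5.0156, 0.6×50×7.3125) + 1.0×70×0.75 = min(210.66, 219.38) + 52.5 = 263.16 kips. φR_n = 0.75 × 263.16 = 197.4 kips.
Governing: min(322.1, 246.1, 197.4) = 197.4 kips → block shear.

197.4 kips (block shear governs)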